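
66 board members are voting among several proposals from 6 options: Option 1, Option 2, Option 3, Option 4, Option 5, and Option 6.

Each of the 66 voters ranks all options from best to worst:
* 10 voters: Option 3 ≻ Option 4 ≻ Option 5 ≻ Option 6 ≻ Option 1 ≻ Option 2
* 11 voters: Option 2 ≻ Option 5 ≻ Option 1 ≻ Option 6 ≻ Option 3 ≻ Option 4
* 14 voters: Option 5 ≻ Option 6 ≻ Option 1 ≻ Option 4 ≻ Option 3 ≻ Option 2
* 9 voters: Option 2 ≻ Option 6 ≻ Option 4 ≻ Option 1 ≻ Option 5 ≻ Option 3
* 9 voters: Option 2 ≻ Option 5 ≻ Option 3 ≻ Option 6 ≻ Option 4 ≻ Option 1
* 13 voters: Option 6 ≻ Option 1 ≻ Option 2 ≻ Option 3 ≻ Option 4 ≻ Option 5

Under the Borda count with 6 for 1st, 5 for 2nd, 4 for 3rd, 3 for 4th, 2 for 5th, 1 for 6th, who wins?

Option 1: 10×2 + 11×4 + 14×4 + 9×3 + 9×1 + 13×5 = 221
Option 2: 10×1 + 11×6 + 14×1 + 9×6 + 9×6 + 13×4 = 250
Option 3: 10×6 + 11×2 + 14×2 + 9×1 + 9×4 + 13×3 = 194
Option 4: 10×5 + 11×1 + 14×3 + 9×4 + 9×2 + 13×2 = 183
Option 5: 10×4 + 11×5 + 14×6 + 9×2 + 9×5 + 13×1 = 255
Option 6: 10×3 + 11×3 + 14×5 + 9×5 + 9×3 + 13×6 = 283

Option 6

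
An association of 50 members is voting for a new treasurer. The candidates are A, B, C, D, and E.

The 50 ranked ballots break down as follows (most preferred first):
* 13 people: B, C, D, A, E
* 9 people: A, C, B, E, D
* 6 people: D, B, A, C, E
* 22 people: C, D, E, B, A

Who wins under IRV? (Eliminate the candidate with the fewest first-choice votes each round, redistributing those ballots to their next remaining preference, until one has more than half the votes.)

C

Round 1: A 9, B 13, C 22, D 6, E 0. E eliminated.
Round 2: A 9, B 13, C 22, D 6. D eliminated.
Round 3: A 9, B 19, C 22. A eliminated.
Round 4: B 19, C 31. C has a majority (≥26).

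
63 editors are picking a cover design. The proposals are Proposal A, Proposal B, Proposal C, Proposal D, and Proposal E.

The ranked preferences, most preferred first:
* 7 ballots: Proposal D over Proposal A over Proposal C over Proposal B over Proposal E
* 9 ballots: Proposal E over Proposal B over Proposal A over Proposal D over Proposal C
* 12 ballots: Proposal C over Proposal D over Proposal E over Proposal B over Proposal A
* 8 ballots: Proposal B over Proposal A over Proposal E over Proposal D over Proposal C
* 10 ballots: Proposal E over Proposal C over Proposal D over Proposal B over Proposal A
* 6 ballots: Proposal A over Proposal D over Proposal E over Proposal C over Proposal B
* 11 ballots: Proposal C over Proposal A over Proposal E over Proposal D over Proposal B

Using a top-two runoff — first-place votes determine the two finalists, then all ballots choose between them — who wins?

Round 1 first-place votes: Proposal A 6, Proposal B 8, Proposal C 23, Proposal D 7, Proposal E 19. Proposal C and Proposal E advance.
Runoff: Proposal C is ranked above Proposal E on 30 ballots, Proposal E above Proposal C on 33.

Proposal E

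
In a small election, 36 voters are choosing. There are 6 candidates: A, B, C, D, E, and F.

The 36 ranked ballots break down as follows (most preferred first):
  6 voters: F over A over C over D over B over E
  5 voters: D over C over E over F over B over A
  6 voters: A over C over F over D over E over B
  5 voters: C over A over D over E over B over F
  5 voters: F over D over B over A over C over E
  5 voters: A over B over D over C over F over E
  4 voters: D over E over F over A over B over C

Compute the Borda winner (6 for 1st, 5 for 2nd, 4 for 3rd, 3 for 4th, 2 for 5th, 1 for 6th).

D

A: 6×5 + 5×1 + 6×6 + 5×5 + 5×3 + 5×6 + 4×3 = 153
B: 6×2 + 5×2 + 6×1 + 5×2 + 5×4 + 5×5 + 4×2 = 91
C: 6×4 + 5×5 + 6×5 + 5×6 + 5×2 + 5×3 + 4×1 = 138
D: 6×3 + 5×6 + 6×3 + 5×4 + 5×5 + 5×4 + 4×6 = 155
E: 6×1 + 5×4 + 6×2 + 5×3 + 5×1 + 5×1 + 4×5 = 83
F: 6×6 + 5×3 + 6×4 + 5×1 + 5×6 + 5×2 + 4×4 = 136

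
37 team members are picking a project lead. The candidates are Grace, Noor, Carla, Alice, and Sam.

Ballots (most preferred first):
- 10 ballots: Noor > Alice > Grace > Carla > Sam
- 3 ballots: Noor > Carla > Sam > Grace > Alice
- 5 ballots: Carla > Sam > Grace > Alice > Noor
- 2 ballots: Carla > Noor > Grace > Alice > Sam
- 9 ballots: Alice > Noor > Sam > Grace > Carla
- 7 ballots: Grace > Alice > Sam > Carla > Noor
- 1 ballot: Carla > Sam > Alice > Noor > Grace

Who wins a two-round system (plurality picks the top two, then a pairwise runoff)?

Alice

Round 1 first-place votes: Grace 7, Noor 13, Carla 8, Alice 9, Sam 0. Noor and Alice advance.
Runoff: Noor is ranked above Alice on 15 ballots, Alice above Noor on 22.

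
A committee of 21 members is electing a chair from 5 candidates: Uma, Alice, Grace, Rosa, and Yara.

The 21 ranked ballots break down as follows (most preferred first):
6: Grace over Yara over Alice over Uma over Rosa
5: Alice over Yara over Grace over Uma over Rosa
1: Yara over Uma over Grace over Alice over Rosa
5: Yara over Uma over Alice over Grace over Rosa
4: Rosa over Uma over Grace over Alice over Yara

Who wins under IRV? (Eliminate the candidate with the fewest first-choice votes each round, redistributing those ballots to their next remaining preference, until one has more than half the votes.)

Round 1: Uma 0, Alice 5, Grace 6, Rosa 4, Yara 6. Uma eliminated.
Round 2: Alice 5, Grace 6, Rosa 4, Yara 6. Rosa eliminated.
Round 3: Alice 5, Grace 10, Yara 6. Alice eliminated.
Round 4: Grace 10, Yara 11. Yara has a majority (≥11).

Yara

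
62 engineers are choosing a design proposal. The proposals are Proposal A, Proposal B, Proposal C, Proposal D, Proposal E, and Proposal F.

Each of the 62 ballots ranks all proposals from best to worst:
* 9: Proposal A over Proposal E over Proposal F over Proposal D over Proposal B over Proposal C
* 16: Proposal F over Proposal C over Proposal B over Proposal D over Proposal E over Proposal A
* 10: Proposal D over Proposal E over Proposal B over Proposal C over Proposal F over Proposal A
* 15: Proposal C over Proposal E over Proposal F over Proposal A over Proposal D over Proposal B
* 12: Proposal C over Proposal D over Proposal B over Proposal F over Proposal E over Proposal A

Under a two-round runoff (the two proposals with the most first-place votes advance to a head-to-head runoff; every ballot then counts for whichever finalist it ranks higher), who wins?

Round 1 first-place votes: Proposal A 9, Proposal B 0, Proposal C 27, Proposal D 10, Proposal E 0, Proposal F 16. Proposal C and Proposal F advance.
Runoff: Proposal C is ranked above Proposal F on 37 ballots, Proposal F above Proposal C on 25.

Proposal C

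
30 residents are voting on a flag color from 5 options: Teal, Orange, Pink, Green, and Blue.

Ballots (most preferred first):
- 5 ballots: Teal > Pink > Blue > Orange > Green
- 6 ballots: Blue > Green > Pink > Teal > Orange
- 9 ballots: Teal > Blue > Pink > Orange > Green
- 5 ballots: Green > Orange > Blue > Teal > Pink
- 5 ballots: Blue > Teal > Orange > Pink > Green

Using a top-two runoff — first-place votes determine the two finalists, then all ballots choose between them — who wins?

Blue

Round 1 first-place votes: Teal 14, Orange 0, Pink 0, Green 5, Blue 11. Teal and Blue advance.
Runoff: Teal is ranked above Blue on 14 ballots, Blue above Teal on 16.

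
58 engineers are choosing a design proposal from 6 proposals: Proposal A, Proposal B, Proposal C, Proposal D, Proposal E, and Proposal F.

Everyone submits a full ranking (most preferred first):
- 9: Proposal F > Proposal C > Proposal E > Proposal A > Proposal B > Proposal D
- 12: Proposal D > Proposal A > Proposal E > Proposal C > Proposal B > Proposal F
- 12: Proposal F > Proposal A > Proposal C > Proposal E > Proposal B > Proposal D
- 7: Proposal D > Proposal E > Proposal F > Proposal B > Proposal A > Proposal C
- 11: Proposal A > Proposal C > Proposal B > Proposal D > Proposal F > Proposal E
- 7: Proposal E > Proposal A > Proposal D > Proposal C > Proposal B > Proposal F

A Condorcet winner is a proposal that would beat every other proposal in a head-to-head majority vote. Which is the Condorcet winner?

Proposal A vs Proposal B: 51–7
Proposal A vs Proposal C: 49–9
Proposal A vs Proposal D: 39–19
Proposal A vs Proposal E: 35–23
Proposal A vs Proposal F: 30–28
Proposal A beats every other proposal.

Proposal A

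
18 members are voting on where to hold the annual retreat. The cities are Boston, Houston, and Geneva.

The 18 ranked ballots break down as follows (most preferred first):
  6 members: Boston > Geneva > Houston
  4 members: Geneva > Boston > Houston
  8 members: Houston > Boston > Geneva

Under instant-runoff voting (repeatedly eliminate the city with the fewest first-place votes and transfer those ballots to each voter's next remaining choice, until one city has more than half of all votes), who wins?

Boston

Round 1: Boston 6, Houston 8, Geneva 4. Geneva eliminated.
Round 2: Boston 10, Houston 8. Boston has a majority (≥10).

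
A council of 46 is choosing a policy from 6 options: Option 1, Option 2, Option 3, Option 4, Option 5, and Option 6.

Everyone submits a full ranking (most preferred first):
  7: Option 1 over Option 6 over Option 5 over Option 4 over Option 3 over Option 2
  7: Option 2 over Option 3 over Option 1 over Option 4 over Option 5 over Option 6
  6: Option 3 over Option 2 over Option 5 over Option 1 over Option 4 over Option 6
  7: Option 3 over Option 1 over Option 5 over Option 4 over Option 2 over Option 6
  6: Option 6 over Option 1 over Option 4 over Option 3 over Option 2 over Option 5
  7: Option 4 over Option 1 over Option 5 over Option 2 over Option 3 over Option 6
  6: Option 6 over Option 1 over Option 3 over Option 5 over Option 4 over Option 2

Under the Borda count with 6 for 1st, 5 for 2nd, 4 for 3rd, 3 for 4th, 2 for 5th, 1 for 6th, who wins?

Option 1: 7×6 + 7×4 + 6×3 + 7×5 + 6×5 + 7×5 + 6×5 = 218
Option 2: 7×1 + 7×6 + 6×5 + 7×2 + 6×2 + 7×3 + 6×1 = 132
Option 3: 7×2 + 7×5 + 6×6 + 7×6 + 6×3 + 7×2 + 6×4 = 183
Option 4: 7×3 + 7×3 + 6×2 + 7×3 + 6×4 + 7×6 + 6×2 = 153
Option 5: 7×4 + 7×2 + 6×4 + 7×4 + 6×1 + 7×4 + 6×3 = 146
Option 6: 7×5 + 7×1 + 6×1 + 7×1 + 6×6 + 7×1 + 6×6 = 134

Option 1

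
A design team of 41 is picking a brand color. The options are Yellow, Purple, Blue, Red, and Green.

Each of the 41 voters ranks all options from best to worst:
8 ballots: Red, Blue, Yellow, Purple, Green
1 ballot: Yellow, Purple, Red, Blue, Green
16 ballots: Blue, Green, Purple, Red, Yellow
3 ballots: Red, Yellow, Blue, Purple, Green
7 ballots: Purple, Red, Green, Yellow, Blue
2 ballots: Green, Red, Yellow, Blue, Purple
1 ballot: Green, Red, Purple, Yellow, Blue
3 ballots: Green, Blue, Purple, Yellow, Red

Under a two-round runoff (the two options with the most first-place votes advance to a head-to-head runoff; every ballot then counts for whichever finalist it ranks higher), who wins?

Red

Round 1 first-place votes: Yellow 1, Purple 7, Blue 16, Red 11, Green 6. Blue and Red advance.
Runoff: Blue is ranked above Red on 19 ballots, Red above Blue on 22.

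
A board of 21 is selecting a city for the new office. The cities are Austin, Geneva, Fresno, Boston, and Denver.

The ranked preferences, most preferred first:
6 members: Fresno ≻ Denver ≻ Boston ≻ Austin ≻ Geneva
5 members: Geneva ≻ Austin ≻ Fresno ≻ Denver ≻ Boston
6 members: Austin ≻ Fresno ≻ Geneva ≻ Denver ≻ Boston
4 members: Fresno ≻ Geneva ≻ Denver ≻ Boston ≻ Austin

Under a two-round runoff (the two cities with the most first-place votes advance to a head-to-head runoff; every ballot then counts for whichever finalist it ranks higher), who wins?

Round 1 first-place votes: Austin 6, Geneva 5, Fresno 10, Boston 0, Denver 0. Fresno and Austin advance.
Runoff: Fresno is ranked above Austin on 10 ballots, Austin above Fresno on 11.

Austin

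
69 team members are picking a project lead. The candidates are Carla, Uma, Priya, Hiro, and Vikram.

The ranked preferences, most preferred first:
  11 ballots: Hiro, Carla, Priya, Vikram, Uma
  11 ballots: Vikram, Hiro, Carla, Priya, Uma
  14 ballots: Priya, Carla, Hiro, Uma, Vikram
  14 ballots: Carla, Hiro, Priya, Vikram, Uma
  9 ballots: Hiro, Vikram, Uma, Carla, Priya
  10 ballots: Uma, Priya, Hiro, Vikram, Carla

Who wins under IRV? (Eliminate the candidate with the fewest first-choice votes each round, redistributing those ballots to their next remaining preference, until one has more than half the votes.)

Hiro

Round 1: Carla 14, Uma 10, Priya 14, Hiro 20, Vikram 11. Uma eliminated.
Round 2: Carla 14, Priya 24, Hiro 20, Vikram 11. Vikram eliminated.
Round 3: Carla 14, Priya 24, Hiro 31. Carla eliminated.
Round 4: Priya 24, Hiro 45. Hiro has a majority (≥35).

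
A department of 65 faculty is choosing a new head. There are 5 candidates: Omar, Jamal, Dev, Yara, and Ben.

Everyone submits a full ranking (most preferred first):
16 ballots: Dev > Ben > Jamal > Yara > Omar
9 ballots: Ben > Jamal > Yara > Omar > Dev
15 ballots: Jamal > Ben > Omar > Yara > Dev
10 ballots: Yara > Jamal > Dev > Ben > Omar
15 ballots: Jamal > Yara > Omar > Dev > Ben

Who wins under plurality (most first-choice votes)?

Jamal

First-place votes: Omar 0, Jamal 30, Dev 16, Yara 10, Ben 9.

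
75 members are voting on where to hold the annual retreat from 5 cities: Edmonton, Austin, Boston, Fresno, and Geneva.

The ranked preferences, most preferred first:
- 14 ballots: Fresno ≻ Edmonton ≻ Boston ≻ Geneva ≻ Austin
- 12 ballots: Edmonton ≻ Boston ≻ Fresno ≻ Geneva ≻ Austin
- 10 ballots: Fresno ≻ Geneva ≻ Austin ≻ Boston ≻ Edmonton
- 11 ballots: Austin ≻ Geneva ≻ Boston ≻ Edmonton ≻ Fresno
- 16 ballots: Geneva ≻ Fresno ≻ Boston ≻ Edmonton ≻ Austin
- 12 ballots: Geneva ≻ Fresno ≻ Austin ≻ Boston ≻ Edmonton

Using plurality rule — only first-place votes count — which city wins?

First-place votes: Edmonton 12, Austin 11, Boston 0, Fresno 24, Geneva 28.

Geneva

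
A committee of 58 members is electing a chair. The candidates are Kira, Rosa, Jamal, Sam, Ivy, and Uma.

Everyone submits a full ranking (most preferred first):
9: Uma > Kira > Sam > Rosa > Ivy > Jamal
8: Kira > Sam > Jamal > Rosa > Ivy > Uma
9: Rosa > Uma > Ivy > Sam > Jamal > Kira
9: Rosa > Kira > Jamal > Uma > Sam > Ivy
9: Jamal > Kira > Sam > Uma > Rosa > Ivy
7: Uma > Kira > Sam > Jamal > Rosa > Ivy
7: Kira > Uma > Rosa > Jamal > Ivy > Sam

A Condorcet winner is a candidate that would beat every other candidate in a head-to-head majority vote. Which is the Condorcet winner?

Kira vs Rosa: 40–18
Kira vs Jamal: 40–18
Kira vs Sam: 49–9
Kira vs Ivy: 49–9
Kira vs Uma: 33–25
Kira beats every other candidate.

Kira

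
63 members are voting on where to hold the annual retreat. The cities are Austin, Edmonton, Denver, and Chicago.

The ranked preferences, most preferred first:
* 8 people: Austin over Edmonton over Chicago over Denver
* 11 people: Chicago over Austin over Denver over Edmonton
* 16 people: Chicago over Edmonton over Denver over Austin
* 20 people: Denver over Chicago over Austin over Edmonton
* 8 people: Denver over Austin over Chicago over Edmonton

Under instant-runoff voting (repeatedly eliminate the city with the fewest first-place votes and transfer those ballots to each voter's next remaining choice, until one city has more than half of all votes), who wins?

Round 1: Austin 8, Edmonton 0, Denver 28, Chicago 27. Edmonton eliminated.
Round 2: Austin 8, Denver 28, Chicago 27. Austin eliminated.
Round 3: Denver 28, Chicago 35. Chicago has a majority (≥32).

Chicago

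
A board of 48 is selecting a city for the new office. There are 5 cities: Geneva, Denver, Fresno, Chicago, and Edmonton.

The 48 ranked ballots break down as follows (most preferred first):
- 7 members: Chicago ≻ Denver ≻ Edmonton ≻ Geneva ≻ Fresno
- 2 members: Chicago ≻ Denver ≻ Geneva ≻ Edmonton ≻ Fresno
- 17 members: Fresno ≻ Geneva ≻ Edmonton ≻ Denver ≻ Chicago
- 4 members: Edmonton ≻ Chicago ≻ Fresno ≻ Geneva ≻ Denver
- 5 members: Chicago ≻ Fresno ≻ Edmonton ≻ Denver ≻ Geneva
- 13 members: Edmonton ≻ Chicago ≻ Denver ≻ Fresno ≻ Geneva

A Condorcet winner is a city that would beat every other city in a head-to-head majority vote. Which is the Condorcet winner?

Edmonton

Edmonton vs Geneva: 29–19
Edmonton vs Denver: 39–9
Edmonton vs Fresno: 26–22
Edmonton vs Chicago: 34–14
Edmonton beats every other city.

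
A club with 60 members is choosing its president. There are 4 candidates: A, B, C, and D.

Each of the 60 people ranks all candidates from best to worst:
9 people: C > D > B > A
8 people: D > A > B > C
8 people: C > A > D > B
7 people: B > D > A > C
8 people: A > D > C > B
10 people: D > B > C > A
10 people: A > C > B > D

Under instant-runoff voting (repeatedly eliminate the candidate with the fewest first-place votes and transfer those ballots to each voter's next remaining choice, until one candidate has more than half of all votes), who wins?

Round 1: A 18, B 7, C 17, D 18. B eliminated.
Round 2: A 18, C 17, D 25. C eliminated.
Round 3: A 26, D 34. D has a majority (≥31).

D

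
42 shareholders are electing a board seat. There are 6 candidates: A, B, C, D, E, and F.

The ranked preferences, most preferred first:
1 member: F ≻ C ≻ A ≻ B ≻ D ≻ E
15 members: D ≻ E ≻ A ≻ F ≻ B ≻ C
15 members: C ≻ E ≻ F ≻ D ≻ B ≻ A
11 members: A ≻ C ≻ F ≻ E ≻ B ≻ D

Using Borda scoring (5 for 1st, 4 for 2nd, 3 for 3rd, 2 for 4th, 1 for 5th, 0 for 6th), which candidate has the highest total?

E

A: 1×3 + 15×3 + 15×0 + 11×5 = 103
B: 1×2 + 15×1 + 15×1 + 11×1 = 43
C: 1×4 + 15×0 + 15×5 + 11×4 = 123
D: 1×1 + 15×5 + 15×2 + 11×0 = 106
E: 1×0 + 15×4 + 15×4 + 11×2 = 142
F: 1×5 + 15×2 + 15×3 + 11×3 = 113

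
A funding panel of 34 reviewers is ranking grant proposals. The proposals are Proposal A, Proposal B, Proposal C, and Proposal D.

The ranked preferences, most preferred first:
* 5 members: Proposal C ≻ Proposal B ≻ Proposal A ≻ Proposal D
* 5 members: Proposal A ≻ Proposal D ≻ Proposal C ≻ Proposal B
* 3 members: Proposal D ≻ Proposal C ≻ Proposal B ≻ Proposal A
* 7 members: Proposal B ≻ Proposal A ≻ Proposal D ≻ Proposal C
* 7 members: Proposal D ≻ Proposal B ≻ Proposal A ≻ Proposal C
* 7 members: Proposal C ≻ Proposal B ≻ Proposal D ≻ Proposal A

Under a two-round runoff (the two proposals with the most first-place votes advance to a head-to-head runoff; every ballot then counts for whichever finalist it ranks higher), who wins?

Proposal D

Round 1 first-place votes: Proposal A 5, Proposal B 7, Proposal C 12, Proposal D 10. Proposal C and Proposal D advance.
Runoff: Proposal C is ranked above Proposal D on 12 ballots, Proposal D above Proposal C on 22.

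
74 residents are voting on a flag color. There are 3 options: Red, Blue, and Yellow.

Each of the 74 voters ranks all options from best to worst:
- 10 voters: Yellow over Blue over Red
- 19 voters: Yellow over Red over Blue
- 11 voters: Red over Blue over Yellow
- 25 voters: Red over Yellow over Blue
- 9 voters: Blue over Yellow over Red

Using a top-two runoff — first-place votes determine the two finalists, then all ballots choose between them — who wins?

Yellow

Round 1 first-place votes: Red 36, Blue 9, Yellow 29. Red and Yellow advance.
Runoff: Red is ranked above Yellow on 36 ballots, Yellow above Red on 38.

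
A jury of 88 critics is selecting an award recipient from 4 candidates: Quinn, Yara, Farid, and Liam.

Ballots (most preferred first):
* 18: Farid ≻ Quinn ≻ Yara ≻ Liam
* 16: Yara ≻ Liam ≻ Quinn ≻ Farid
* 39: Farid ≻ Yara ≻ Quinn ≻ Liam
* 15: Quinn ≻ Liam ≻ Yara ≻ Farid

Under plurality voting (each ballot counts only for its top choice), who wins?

First-place votes: Quinn 15, Yara 16, Farid 57, Liam 0.

Farid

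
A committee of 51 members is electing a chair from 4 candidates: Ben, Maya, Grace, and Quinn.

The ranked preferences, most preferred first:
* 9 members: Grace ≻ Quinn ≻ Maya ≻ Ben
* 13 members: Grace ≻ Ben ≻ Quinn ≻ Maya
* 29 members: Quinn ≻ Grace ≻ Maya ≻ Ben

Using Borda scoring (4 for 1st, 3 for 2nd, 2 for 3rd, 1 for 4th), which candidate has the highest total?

Grace

Ben: 9×1 + 13×3 + 29×1 = 77
Maya: 9×2 + 13×1 + 29×2 = 89
Grace: 9×4 + 13×4 + 29×3 = 175
Quinn: 9×3 + 13×2 + 29×4 = 169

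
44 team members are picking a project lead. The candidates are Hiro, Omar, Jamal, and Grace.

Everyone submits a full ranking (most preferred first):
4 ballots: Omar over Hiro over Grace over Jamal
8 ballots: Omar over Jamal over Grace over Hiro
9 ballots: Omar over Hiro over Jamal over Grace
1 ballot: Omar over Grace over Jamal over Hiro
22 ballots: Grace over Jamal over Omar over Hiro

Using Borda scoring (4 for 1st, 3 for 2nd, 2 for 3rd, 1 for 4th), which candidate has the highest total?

Omar

Hiro: 4×3 + 8×1 + 9×3 + 1×1 + 22×1 = 70
Omar: 4×4 + 8×4 + 9×4 + 1×4 + 22×2 = 132
Jamal: 4×1 + 8×3 + 9×2 + 1×2 + 22×3 = 114
Grace: 4×2 + 8×2 + 9×1 + 1×3 + 22×4 = 124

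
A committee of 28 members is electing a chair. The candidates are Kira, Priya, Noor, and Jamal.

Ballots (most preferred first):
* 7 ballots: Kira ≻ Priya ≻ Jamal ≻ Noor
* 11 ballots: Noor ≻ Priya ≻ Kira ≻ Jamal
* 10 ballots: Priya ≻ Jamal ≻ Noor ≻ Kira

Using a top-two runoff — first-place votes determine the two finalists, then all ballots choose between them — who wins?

Round 1 first-place votes: Kira 7, Priya 10, Noor 11, Jamal 0. Noor and Priya advance.
Runoff: Noor is ranked above Priya on 11 ballots, Priya above Noor on 17.

Priya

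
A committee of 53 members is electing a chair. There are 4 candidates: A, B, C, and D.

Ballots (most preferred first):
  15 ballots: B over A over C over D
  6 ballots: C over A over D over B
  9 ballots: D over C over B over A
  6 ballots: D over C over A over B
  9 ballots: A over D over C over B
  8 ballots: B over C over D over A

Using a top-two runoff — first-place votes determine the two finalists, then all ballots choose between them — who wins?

Round 1 first-place votes: A 9, B 23, C 6, D 15. B and D advance.
Runoff: B is ranked above D on 23 ballots, D above B on 30.

D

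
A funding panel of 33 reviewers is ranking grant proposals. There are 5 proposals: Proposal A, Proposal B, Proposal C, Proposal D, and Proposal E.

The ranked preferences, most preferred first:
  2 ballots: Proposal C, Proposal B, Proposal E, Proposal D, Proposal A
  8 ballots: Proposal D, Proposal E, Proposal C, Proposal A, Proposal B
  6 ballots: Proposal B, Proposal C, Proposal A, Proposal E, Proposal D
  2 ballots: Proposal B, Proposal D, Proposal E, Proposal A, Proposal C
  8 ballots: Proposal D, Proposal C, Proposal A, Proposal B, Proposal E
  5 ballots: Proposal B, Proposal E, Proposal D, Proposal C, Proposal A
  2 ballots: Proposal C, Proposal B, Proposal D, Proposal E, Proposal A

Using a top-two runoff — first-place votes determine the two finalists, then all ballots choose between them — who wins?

Proposal B

Round 1 first-place votes: Proposal A 0, Proposal B 13, Proposal C 4, Proposal D 16, Proposal E 0. Proposal D and Proposal B advance.
Runoff: Proposal D is ranked above Proposal B on 16 ballots, Proposal B above Proposal D on 17.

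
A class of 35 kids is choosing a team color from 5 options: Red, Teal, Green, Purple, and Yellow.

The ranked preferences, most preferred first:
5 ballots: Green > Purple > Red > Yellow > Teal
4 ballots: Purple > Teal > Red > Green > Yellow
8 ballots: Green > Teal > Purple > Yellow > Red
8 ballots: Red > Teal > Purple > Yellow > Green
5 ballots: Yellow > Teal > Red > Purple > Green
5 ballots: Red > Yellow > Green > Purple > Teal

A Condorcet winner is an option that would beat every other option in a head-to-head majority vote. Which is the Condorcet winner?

Red

Red vs Teal: 18–17
Red vs Green: 22–13
Red vs Purple: 18–17
Red vs Yellow: 22–13
Red beats every other option.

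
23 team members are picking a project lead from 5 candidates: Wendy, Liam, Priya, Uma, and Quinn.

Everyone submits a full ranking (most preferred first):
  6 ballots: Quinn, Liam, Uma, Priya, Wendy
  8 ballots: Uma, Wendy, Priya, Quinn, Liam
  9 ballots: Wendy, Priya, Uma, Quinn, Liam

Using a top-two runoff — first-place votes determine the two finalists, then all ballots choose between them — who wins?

Uma

Round 1 first-place votes: Wendy 9, Liam 0, Priya 0, Uma 8, Quinn 6. Wendy and Uma advance.
Runoff: Wendy is ranked above Uma on 9 ballots, Uma above Wendy on 14.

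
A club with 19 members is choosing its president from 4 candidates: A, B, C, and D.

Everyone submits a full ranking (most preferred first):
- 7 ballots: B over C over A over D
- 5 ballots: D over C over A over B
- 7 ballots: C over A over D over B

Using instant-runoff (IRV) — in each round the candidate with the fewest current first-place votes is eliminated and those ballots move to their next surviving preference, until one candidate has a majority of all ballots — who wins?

C

Round 1: A 0, B 7, C 7, D 5. A eliminated.
Round 2: B 7, C 7, D 5. D eliminated.
Round 3: B 7, C 12. C has a majority (≥10).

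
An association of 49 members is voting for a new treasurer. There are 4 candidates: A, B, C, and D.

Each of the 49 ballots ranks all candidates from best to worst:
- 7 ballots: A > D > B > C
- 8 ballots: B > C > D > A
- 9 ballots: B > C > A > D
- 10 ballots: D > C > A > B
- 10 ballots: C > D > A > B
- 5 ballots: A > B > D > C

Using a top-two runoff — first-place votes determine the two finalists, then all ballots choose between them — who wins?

A

Round 1 first-place votes: A 12, B 17, C 10, D 10. B and A advance.
Runoff: B is ranked above A on 17 ballots, A above B on 32.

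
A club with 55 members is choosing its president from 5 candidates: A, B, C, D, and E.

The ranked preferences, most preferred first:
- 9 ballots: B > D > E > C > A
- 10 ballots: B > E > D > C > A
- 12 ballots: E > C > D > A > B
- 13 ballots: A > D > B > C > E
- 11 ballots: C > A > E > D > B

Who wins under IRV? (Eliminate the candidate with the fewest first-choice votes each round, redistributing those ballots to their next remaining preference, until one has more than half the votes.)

Round 1: A 13, B 19, C 11, D 0, E 12. D eliminated.
Round 2: A 13, B 19, C 11, E 12. C eliminated.
Round 3: A 24, B 19, E 12. E eliminated.
Round 4: A 36, B 19. A has a majority (≥28).

A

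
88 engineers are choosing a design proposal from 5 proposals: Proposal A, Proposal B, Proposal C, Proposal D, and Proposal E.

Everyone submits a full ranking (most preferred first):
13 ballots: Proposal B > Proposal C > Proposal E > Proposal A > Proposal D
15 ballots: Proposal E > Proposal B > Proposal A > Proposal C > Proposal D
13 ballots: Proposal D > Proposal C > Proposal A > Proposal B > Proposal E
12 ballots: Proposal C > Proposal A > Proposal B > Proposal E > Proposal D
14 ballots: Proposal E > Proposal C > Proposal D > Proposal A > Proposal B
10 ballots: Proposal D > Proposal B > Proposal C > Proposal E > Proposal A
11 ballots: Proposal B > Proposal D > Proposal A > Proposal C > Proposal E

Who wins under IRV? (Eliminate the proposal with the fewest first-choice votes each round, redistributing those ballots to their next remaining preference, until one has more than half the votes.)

Round 1: Proposal A 0, Proposal B 24, Proposal C 12, Proposal D 23, Proposal E 29. Proposal A eliminated.
Round 2: Proposal B 24, Proposal C 12, Proposal D 23, Proposal E 29. Proposal C eliminated.
Round 3: Proposal B 36, Proposal D 23, Proposal E 29. Proposal D eliminated.
Round 4: Proposal B 59, Proposal E 29. Proposal B has a majority (≥45).

Proposal B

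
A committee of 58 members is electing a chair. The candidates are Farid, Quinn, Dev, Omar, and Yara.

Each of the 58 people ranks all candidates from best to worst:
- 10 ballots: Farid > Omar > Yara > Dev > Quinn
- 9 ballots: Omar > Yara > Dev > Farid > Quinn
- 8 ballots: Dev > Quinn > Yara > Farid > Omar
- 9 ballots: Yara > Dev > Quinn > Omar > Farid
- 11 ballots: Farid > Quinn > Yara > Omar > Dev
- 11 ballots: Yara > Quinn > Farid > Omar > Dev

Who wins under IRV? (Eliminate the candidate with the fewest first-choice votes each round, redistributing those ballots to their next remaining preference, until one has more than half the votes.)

Yara

Round 1: Farid 21, Quinn 0, Dev 8, Omar 9, Yara 20. Quinn eliminated.
Round 2: Farid 21, Dev 8, Omar 9, Yara 20. Dev eliminated.
Round 3: Farid 21, Omar 9, Yara 28. Omar eliminated.
Round 4: Farid 21, Yara 37. Yara has a majority (≥30).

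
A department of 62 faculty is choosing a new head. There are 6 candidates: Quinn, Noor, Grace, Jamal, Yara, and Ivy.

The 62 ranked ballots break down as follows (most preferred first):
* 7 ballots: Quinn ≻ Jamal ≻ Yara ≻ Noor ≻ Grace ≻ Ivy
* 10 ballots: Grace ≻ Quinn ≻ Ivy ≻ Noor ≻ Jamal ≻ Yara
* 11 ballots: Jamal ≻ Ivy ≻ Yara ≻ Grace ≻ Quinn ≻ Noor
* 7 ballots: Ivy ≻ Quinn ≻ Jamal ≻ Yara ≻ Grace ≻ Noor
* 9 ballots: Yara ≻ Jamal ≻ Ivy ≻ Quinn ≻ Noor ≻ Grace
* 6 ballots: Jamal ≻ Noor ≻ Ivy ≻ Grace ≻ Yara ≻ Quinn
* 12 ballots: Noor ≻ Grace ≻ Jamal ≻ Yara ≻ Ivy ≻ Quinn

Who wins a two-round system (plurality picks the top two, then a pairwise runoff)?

Round 1 first-place votes: Quinn 7, Noor 12, Grace 10, Jamal 17, Yara 9, Ivy 7. Jamal and Noor advance.
Runoff: Jamal is ranked above Noor on 40 ballots, Noor above Jamal on 22.

Jamal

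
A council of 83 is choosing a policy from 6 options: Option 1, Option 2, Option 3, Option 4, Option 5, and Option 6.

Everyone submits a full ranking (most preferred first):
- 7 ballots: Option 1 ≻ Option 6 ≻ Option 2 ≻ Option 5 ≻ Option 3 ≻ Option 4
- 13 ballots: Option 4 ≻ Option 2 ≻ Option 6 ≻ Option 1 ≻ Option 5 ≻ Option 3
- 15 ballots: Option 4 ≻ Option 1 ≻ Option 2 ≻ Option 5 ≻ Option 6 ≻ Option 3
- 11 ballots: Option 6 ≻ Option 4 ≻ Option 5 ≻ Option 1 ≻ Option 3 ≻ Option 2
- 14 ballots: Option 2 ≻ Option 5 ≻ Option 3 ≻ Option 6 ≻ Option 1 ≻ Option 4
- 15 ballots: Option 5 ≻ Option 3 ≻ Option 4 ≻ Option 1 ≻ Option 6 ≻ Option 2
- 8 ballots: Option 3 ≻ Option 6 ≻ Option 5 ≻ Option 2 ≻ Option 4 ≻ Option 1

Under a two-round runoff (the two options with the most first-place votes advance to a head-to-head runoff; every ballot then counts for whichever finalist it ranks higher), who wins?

Option 5

Round 1 first-place votes: Option 1 7, Option 2 14, Option 3 8, Option 4 28, Option 5 15, Option 6 11. Option 4 and Option 5 advance.
Runoff: Option 4 is ranked above Option 5 on 39 ballots, Option 5 above Option 4 on 44.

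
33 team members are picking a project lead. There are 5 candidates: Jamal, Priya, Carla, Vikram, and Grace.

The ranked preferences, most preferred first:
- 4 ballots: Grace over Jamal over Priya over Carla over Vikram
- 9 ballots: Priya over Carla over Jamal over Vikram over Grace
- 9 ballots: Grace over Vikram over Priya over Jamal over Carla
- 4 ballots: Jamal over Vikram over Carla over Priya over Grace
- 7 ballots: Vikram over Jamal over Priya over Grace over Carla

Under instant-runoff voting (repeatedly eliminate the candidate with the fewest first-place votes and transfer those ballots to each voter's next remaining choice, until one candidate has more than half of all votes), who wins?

Vikram

Round 1: Jamal 4, Priya 9, Carla 0, Vikram 7, Grace 13. Carla eliminated.
Round 2: Jamal 4, Priya 9, Vikram 7, Grace 13. Jamal eliminated.
Round 3: Priya 9, Vikram 11, Grace 13. Priya eliminated.
Round 4: Vikram 20, Grace 13. Vikram has a majority (≥17).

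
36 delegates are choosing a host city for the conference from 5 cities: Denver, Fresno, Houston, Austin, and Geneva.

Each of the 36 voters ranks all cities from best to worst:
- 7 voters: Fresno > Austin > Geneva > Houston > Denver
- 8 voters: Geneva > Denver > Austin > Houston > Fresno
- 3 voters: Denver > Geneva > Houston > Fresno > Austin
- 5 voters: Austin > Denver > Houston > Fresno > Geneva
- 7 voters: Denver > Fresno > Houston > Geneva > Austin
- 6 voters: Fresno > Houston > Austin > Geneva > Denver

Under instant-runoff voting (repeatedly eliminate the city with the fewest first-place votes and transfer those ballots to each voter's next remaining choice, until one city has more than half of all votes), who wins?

Denver

Round 1: Denver 10, Fresno 13, Houston 0, Austin 5, Geneva 8. Houston eliminated.
Round 2: Denver 10, Fresno 13, Austin 5, Geneva 8. Austin eliminated.
Round 3: Denver 15, Fresno 13, Geneva 8. Geneva eliminated.
Round 4: Denver 23, Fresno 13. Denver has a majority (≥19).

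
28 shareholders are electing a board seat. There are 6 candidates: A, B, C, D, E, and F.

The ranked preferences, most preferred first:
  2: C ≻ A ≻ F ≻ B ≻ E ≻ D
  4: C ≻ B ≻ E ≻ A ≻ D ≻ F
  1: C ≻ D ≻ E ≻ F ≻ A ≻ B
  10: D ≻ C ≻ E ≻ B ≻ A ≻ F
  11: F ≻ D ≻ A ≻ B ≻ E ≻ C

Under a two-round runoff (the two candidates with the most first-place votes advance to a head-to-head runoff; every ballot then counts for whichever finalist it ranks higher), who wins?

Round 1 first-place votes: A 0, B 0, C 7, D 10, E 0, F 11. F and D advance.
Runoff: F is ranked above D on 13 ballots, D above F on 15.

D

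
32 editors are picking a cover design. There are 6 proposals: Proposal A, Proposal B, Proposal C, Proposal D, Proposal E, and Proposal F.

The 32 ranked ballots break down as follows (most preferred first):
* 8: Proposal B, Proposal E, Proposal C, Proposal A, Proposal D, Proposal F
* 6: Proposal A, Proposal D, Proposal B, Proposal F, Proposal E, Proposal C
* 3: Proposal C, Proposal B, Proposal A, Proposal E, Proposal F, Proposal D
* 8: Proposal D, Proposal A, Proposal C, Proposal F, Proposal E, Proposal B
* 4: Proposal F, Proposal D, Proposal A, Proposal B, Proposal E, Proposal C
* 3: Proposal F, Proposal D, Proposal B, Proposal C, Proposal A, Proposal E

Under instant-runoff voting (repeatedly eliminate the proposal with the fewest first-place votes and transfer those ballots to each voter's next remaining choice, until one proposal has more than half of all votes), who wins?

Proposal D

Round 1: Proposal A 6, Proposal B 8, Proposal C 3, Proposal D 8, Proposal E 0, Proposal F 7. Proposal E eliminated.
Round 2: Proposal A 6, Proposal B 8, Proposal C 3, Proposal D 8, Proposal F 7. Proposal C eliminated.
Round 3: Proposal A 6, Proposal B 11, Proposal D 8, Proposal F 7. Proposal A eliminated.
Round 4: Proposal B 11, Proposal D 14, Proposal F 7. Proposal F eliminated.
Round 5: Proposal B 11, Proposal D 21. Proposal D has a majority (≥17).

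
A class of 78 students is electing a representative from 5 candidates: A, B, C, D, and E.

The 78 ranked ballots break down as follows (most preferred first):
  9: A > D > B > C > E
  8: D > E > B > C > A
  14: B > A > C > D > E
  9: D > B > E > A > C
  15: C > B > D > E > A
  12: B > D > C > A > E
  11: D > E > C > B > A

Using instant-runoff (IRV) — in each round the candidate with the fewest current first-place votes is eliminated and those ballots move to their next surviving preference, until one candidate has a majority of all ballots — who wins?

B

Round 1: A 9, B 26, C 15, D 28, E 0. E eliminated.
Round 2: A 9, B 26, C 15, D 28. A eliminated.
Round 3: B 26, C 15, D 37. C eliminated.
Round 4: B 41, D 37. B has a majority (≥40).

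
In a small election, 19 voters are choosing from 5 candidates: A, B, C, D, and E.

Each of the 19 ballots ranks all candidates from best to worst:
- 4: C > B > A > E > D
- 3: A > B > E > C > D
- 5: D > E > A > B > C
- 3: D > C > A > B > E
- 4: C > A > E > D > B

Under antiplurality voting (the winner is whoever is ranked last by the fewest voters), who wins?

A

Last-place votes: A 0, B 4, C 5, D 7, E 3.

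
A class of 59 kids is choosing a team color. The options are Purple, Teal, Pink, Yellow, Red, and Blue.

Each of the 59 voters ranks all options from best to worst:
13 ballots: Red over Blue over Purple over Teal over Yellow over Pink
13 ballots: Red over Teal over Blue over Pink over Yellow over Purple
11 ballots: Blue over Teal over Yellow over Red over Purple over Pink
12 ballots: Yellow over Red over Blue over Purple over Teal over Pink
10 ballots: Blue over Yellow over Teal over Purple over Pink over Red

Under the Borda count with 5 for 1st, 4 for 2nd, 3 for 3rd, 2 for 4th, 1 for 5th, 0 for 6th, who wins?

Blue

Purple: 13×3 + 13×0 + 11×1 + 12×2 + 10×2 = 94
Teal: 13×2 + 13×4 + 11×4 + 12×1 + 10×3 = 164
Pink: 13×0 + 13×2 + 11×0 + 12×0 + 10×1 = 36
Yellow: 13×1 + 13×1 + 11×3 + 12×5 + 10×4 = 159
Red: 13×5 + 13×5 + 11×2 + 12×4 + 10×0 = 200
Blue: 13×4 + 13×3 + 11×5 + 12×3 + 10×5 = 232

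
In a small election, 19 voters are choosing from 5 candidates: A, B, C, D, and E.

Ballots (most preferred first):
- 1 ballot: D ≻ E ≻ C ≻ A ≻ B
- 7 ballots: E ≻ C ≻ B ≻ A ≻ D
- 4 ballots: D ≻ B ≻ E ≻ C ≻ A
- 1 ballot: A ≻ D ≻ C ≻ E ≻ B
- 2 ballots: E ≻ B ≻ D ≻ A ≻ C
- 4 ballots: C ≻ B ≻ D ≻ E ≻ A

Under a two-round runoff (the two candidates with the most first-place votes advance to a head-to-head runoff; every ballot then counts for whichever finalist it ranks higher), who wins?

D

Round 1 first-place votes: A 1, B 0, C 4, D 5, E 9. E and D advance.
Runoff: E is ranked above D on 9 ballots, D above E on 10.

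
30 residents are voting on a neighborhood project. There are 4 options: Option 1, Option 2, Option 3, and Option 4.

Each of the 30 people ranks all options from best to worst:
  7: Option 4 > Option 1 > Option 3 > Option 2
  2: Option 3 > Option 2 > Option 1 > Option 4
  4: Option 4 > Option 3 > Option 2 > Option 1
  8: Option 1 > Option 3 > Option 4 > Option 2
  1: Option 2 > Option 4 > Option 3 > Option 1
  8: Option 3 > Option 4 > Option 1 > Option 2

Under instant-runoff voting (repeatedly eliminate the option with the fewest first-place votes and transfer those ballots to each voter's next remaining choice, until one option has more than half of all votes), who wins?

Option 3

Round 1: Option 1 8, Option 2 1, Option 3 10, Option 4 11. Option 2 eliminated.
Round 2: Option 1 8, Option 3 10, Option 4 12. Option 1 eliminated.
Round 3: Option 3 18, Option 4 12. Option 3 has a majority (≥16).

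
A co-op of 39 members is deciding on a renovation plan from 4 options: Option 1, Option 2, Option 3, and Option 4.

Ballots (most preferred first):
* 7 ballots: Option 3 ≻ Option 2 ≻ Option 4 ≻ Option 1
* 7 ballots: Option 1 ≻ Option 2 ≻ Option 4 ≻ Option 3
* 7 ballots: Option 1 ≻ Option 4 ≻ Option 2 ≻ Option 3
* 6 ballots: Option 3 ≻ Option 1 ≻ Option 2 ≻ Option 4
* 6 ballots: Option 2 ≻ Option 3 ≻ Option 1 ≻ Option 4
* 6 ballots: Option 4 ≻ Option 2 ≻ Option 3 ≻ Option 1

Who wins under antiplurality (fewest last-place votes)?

Option 2

Last-place votes: Option 1 13, Option 2 0, Option 3 14, Option 4 12.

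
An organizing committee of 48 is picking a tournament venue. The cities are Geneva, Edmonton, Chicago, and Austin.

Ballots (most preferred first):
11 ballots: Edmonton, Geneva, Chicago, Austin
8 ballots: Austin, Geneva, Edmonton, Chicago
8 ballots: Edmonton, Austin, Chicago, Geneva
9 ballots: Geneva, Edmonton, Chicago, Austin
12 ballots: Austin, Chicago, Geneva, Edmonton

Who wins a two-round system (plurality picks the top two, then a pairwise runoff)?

Edmonton

Round 1 first-place votes: Geneva 9, Edmonton 19, Chicago 0, Austin 20. Austin and Edmonton advance.
Runoff: Austin is ranked above Edmonton on 20 ballots, Edmonton above Austin on 28.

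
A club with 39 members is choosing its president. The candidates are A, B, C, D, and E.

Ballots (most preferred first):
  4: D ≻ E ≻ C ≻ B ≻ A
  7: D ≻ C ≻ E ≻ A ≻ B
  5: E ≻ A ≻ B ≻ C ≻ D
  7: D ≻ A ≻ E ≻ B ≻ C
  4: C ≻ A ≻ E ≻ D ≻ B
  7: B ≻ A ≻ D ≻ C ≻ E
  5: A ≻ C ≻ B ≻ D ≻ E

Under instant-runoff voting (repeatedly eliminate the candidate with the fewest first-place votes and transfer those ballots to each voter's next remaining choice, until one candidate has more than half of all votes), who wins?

Round 1: A 5, B 7, C 4, D 18, E 5. C eliminated.
Round 2: A 9, B 7, D 18, E 5. E eliminated.
Round 3: A 14, B 7, D 18. B eliminated.
Round 4: A 21, D 18. A has a majority (≥20).

A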